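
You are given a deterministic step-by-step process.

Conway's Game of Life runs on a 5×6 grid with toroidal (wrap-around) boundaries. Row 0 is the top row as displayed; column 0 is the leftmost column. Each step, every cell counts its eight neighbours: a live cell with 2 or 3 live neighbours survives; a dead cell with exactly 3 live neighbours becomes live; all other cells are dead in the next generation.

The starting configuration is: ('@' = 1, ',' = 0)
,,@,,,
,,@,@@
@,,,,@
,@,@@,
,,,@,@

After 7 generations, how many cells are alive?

4

[0] ,,@,,,
,,@,@@
@,,,,@
,@,@@,
,,,@,@
[1] ,,@,,@
@@,@@@
@@@,,,
,,@@,,
,,,@,,
[2] ,@@,,@
,,,@@,
,,,,,,
,,,@,,
,,,@@,
[3] ,,@,,@
,,@@@,
,,,@@,
,,,@@,
,,,@@,
[4] ,,@,,@
,,@,,@
,,,,,@
,,@,,@
,,@,,@
[5] @@@@@@
@,,,@@
@,,,@@
@,,,@@
@@@@@@
[6] ,,,,,,
,,@,,,
,@,@,,
,,@,,,
,,,,,,
[7] ,,,,,,
,,@,,,
,@,@,,
,,@,,,
,,,,,,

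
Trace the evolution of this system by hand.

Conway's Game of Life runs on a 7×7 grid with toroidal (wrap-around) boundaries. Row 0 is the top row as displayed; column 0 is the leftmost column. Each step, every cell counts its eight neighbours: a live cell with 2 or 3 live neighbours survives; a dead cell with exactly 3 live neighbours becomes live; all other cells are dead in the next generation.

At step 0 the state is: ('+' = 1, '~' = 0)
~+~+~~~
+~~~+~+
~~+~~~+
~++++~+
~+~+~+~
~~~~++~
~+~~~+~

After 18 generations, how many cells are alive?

step 0: ~+~+~~~
+~~~+~+
~~+~~~+
~++++~+
~+~+~+~
~~~~++~
~+~~~+~
step 1: ~++~+++
++++~++
~~+~+~+
~+~~+~+
++~~~~+
~~+~~++
~~+~~+~
step 2: ~~~~~~~
~~~~~~~
~~~~+~~
~+++~~+
~++~~~~
~~+~~+~
+~+~~~~
step 3: ~~~~~~~
~~~~~~~
~~++~~~
++~+~~~
+~~~~~~
~~++~~~
~+~~~~~
step 4: ~~~~~~~
~~~~~~~
~+++~~~
++~+~~~
+~~+~~~
~++~~~~
~~+~~~~
step 5: ~~~~~~~
~~+~~~~
++~+~~~
+~~++~~
+~~+~~~
~+++~~~
~++~~~~
step 6: ~++~~~~
~++~~~~
++~++~~
+~~++~+
+~~~~~~
+~~+~~~
~+~+~~~
step 7: +~~+~~~
~~~~~~~
~~~~+++
~~+++++
++~++~~
+++~~~~
++~+~~~
step 8: +++~~~~
~~~~+++
~~~~~~+
~++~~~~
~~~~~~~
~~~~+~+
~~~+~~+
step 9: +++++~~
~+~~~++
+~~~~~+
~~~~~~~
~~~~~~~
~~~~~+~
~+++~++
step 10: ~~~~~~~
~~~+++~
+~~~~++
~~~~~~~
~~~~~~~
~~+~+++
~~~~~++
step 11: ~~~~~~+
~~~~++~
~~~~~++
~~~~~~+
~~~~~+~
~~~~+~+
~~~~+~+
step 12: ~~~~+~+
~~~~+~~
~~~~+~+
~~~~~~+
~~~~~++
~~~~+~+
+~~~~~+
step 13: +~~~~~+
~~~++~~
~~~~~~~
+~~~~~+
+~~~~~+
~~~~~~~
+~~~~~+
step 14: +~~~~++
~~~~~~~
~~~~~~~
+~~~~~+
+~~~~~+
~~~~~~~
+~~~~~+
step 15: +~~~~+~
~~~~~~+
~~~~~~~
+~~~~~+
+~~~~~+
~~~~~~~
+~~~~+~
step 16: +~~~~+~
~~~~~~+
+~~~~~+
+~~~~~+
+~~~~~+
+~~~~~~
~~~~~~~
step 17: ~~~~~~+
~~~~~+~
~~~~~+~
~+~~~+~
~+~~~~~
+~~~~~+
~~~~~~+
step 18: ~~~~~++
~~~~~++
~~~~+++
~~~~~~~
~+~~~~+
+~~~~~+
~~~~~++

13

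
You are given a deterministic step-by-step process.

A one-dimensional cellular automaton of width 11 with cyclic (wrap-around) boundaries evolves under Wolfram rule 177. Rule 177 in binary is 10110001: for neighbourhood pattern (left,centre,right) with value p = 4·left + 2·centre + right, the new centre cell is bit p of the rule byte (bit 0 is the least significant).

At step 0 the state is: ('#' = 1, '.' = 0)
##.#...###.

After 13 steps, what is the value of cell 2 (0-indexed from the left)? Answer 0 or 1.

0

step 0: ##.#...###.
step 1: ..#.##..#.#
step 2: #..#..#..#.
step 3: .#..#..#..#
step 4: #.#..#..#..
step 5: .#.#..#..#.
step 6: ..#.#..#..#
step 7: #..#.#..#..
step 8: .#..#.#..#.
step 9: ..#..#.#..#
step 10: #..#..#.#..
step 11: .#..#..#.#.
step 12: ..#..#..#.#
step 13: #..#..#..#.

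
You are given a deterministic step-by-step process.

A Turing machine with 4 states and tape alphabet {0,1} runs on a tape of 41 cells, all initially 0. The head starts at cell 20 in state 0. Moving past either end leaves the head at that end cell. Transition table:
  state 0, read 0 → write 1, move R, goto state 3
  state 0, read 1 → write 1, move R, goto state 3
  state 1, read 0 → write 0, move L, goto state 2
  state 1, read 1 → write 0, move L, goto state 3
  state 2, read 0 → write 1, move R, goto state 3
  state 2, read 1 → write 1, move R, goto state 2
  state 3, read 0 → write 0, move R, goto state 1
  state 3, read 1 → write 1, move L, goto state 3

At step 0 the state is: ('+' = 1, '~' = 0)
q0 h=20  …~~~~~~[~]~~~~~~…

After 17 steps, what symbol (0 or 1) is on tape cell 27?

step 0: q0 h=20  …~~~~~~[~]~~~~~~…
step 1: q3 h=21  …~~~~~+[~]~~~~~~…
step 2: q1 h=22  …~~~~+~[~]~~~~~~…
step 3: q2 h=21  …~~~~~+[~]~~~~~~…
step 4: q3 h=22  …~~~~++[~]~~~~~~…
step 5: q1 h=23  …~~~++~[~]~~~~~~…
step 6: q2 h=22  …~~~~++[~]~~~~~~…
step 7: q3 h=23  …~~~+++[~]~~~~~~…
step 8: q1 h=24  …~~+++~[~]~~~~~~…
step 9: q2 h=23  …~~~+++[~]~~~~~~…
step 10: q3 h=24  …~~++++[~]~~~~~~…
step 11: q1 h=25  …~++++~[~]~~~~~~…
step 12: q2 h=24  …~~++++[~]~~~~~~…
step 13: q3 h=25  …~+++++[~]~~~~~~…
step 14: q1 h=26  …+++++~[~]~~~~~~…
step 15: q2 h=25  …~+++++[~]~~~~~~…
step 16: q3 h=26  …++++++[~]~~~~~~…
step 17: q1 h=27  …+++++~[~]~~~~~~…

0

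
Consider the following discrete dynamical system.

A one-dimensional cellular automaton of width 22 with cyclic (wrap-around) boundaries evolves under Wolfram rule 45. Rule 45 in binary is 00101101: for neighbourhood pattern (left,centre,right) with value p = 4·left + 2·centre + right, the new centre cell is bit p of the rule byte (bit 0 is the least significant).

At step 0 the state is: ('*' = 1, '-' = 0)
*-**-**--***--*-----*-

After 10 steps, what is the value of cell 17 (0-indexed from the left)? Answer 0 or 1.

1

t=0: *-**-**--***--*-----*-
t=1: ***-**---*----*-***-**
t=2: ---**--*-*-**-***--**-
t=3: **-*---*****-**----*--
t=4: *-**-*-*----**--**-*--
t=5: ***-****-**-*---*-**--
t=6: *--**---**-**-*-***---
t=7: *--*--*-*-**-****---*-
t=8: *--*--*****-**----*-**
t=9: ---*--*----**--**-***-
t=10: **-*--*-**-*---*-**---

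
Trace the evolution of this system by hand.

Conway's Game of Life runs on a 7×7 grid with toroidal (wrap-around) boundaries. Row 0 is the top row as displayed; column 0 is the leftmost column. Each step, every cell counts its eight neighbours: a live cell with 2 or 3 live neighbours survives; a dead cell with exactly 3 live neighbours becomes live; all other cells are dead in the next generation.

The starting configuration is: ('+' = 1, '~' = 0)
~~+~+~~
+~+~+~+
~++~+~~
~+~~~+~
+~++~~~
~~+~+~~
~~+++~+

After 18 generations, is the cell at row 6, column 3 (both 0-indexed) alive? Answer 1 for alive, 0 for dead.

0

0) ~~+~+~~
+~+~+~+
~++~+~~
~+~~~+~
+~++~~~
~~+~+~~
~~+++~+
1) +~+~+~+
+~+~+~~
~~+~+~+
+~~~+~~
~~+++~~
~~~~++~
~++~+~~
2) +~+~+~+
+~+~+~~
+~~~+~+
~++~+~~
~~~~~~~
~+~~~+~
+++~+~+
3) ~~+~+~~
~~~~+~~
+~+~+~+
++~+~+~
~++~~~~
~++~~++
~~+~+~~
4) ~~~~++~
~+~~+~~
+~+~+~+
~~~+++~
~~~+++~
+~~~~+~
~~+~+~~
5) ~~~~++~
++~~+~+
+++~~~+
~~+~~~~
~~~+~~~
~~~~~++
~~~++~+
6) ~~~~~~~
~~+++~~
~~++~++
+~++~~~
~~~~~~~
~~~+~++
~~~+~~+
7) ~~+~+~~
~~+~++~
~~~~~++
~++++~+
~~+++~+
~~~~+++
~~~~+++
8) ~~~~~~+
~~~~+~+
++~~~~+
~+~~~~+
~+~~~~+
+~~~~~~
~~~~~~+
9) +~~~~~+
~~~~~~+
~+~~~~+
~++~~++
~+~~~~+
+~~~~~+
+~~~~~+
10) ~~~~~+~
~~~~~++
~++~~~+
~++~~++
~++~~~~
~+~~~+~
~+~~~+~
11) ~~~~++~
+~~~~++
~++~~~~
~~~+~++
~~~~~++
++~~~~~
~~~~+++
12) +~~~~~~
++~~+++
~++~+~~
+~+~+++
~~~~++~
+~~~+~~
+~~~+~+
13) ~~~~+~~
~~+++++
~~+~~~~
+~+~~~+
++~~~~~
+~~++~~
++~~~++
14) ~++~~~~
~~+~++~
+~+~+~~
+~+~~~+
~~++~~~
~~+~++~
++~+~++
15) ~~~~~~~
~~+~++~
+~+~+~~
+~+~~~+
~~+~+++
+~~~~+~
+~~+~++
16) ~~~+~~~
~+~~++~
+~+~+~~
+~+~+~~
~~~++~~
++~+~~~
+~~~++~
17) ~~~+~~+
~++~++~
+~+~+~+
~~+~++~
+~~~+~~
++++~++
+++++~+
18) ~~~~~~+
~++~+~~
+~+~~~+
+~~~+~~
+~~~~~~
~~~~~~~
~~~~~~~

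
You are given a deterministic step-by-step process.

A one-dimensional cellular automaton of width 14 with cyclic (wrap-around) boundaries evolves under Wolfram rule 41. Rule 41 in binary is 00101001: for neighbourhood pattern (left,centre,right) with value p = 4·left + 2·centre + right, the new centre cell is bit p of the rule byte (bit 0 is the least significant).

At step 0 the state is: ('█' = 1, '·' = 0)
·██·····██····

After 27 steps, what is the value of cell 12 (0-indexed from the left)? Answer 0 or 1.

1

[0] ·██·····██····
[1] ·█··███·█··███
[2] █···█··█···█··
[3] ··█······█····
[4] █···████···███
[5] ··█·█····█·█··
[6] █··█··██··█··█
[7] ······█······█
[8] ·████···████··
[9] ·█····█·█····█
[10] █··██··█··██··
[11] ···█······█···
[12] ██···████···██
[13] ···█·█····█·█·
[14] ██··█··██··█··
[15] █······█······
[16] ··████···████·
[17] █·█····█·█····
[18] ·█··██··█··██·
[19] ····█······█··
[20] ███···████···█
[21] ····█·█····█·█
[22] ·██··█··██··█·
[23] ·█······█·····
[24] ···████···████
[25] ·█·█····█·█···
[26] ··█··██··█··██
[27] ·····█······█·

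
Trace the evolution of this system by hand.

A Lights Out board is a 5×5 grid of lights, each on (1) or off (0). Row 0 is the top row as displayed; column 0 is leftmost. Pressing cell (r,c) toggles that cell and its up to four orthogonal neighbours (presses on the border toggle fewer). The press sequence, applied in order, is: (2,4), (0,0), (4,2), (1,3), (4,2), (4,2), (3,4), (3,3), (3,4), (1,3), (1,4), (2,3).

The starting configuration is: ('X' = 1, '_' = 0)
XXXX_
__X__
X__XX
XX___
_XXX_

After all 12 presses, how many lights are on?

10

t=0: XXXX_
__X__
X__XX
XX___
_XXX_
t=1: XXXX_
__X_X
X____
XX__X
_XXX_
t=2: __XX_
X_X_X
X____
XX__X
_XXX_
t=3: __XX_
X_X_X
X____
XXX_X
_____
t=4: __X__
X__X_
X__X_
XXX_X
_____
t=5: __X__
X__X_
X__X_
XX__X
_XXX_
t=6: __X__
X__X_
X__X_
XXX_X
_____
t=7: __X__
X__X_
X__XX
XXXX_
____X
t=8: __X__
X__X_
X___X
XX__X
___XX
t=9: __X__
X__X_
X____
XX_X_
___X_
t=10: __XX_
X_X_X
X__X_
XX_X_
___X_
t=11: __XXX
X_XX_
X__XX
XX_X_
___X_
t=12: __XXX
X_X__
X_X__
XX___
___X_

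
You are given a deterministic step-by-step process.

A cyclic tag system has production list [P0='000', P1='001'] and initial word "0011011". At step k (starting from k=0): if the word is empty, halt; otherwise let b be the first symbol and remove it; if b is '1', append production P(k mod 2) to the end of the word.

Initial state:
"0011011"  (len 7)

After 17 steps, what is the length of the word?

k=0  "0011011"  (len 7)
k=1  "011011"  (len 6)
k=2  "11011"  (len 5)
k=3  "1011000"  (len 7)
k=4  "011000001"  (len 9)
k=5  "11000001"  (len 8)
k=6  "1000001001"  (len 10)
k=7  "000001001000"  (len 12)
k=8  "00001001000"  (len 11)
k=9  "0001001000"  (len 10)
k=10  "001001000"  (len 9)
k=11  "01001000"  (len 8)
k=12  "1001000"  (len 7)
k=13  "001000000"  (len 9)
k=14  "01000000"  (len 8)
k=15  "1000000"  (len 7)
k=16  "000000001"  (len 9)
k=17  "00000001"  (len 8)

8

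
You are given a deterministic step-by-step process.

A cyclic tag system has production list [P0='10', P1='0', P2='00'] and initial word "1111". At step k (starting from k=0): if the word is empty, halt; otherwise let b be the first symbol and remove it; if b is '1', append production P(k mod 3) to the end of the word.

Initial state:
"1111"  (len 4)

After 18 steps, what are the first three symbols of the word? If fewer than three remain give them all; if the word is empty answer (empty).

(empty)

gen 0: "1111"  (len 4)
gen 1: "11110"  (len 5)
gen 2: "11100"  (len 5)
gen 3: "110000"  (len 6)
gen 4: "1000010"  (len 7)
gen 5: "0000100"  (len 7)
gen 6: "000100"  (len 6)
gen 7: "00100"  (len 5)
gen 8: "0100"  (len 4)
gen 9: "100"  (len 3)
gen 10: "0010"  (len 4)
gen 11: "010"  (len 3)
gen 12: "10"  (len 2)
gen 13: "010"  (len 3)
gen 14: "10"  (len 2)
gen 15: "000"  (len 3)
gen 16: "00"  (len 2)
gen 17: "0"  (len 1)
gen 18: (halted — word empty)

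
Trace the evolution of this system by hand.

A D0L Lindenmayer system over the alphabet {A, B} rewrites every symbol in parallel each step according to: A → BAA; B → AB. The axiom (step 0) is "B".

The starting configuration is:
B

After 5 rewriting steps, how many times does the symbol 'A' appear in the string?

55

k=0  B
k=1  AB
k=2  BAAAB
k=3  ABBAABAABAAAB
k=4  BAAABABBAABAAABBAABAAABBAABAABAAAB
k=5  ABBAABAABAAABBAAABABBAABAAABBAABAABAAABABBAABAAABBAABAABAAABABBAABAAABBAABAAABBAABAABAAAB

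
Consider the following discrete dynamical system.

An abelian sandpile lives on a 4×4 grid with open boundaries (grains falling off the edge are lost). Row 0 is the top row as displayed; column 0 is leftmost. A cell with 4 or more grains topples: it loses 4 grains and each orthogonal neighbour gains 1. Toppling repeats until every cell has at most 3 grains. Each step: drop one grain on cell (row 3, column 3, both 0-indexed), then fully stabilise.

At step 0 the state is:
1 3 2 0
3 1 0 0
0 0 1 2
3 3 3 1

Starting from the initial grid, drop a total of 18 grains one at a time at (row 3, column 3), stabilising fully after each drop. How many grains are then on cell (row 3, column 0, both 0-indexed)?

k=0  1 3 2 0
3 1 0 0
0 0 1 2
3 3 3 1
k=1  1 3 2 0
3 1 0 0
0 0 1 2
3 3 3 2
k=2  1 3 2 0
3 1 0 0
0 0 1 2
3 3 3 3
k=3  1 3 2 0
3 1 0 0
1 1 2 3
0 1 1 1
k=4  1 3 2 0
3 1 0 0
1 1 2 3
0 1 1 2
k=5  1 3 2 0
3 1 0 0
1 1 2 3
0 1 1 3
k=6  1 3 2 0
3 1 0 1
1 1 3 0
0 1 2 1
k=7  1 3 2 0
3 1 0 1
1 1 3 0
0 1 2 2
k=8  1 3 2 0
3 1 0 1
1 1 3 0
0 1 2 3
k=9  1 3 2 0
3 1 0 1
1 1 3 1
0 1 3 0
k=10  1 3 2 0
3 1 0 1
1 1 3 1
0 1 3 1
k=11  1 3 2 0
3 1 0 1
1 1 3 1
0 1 3 2
k=12  1 3 2 0
3 1 0 1
1 1 3 1
0 1 3 3
k=13  1 3 2 0
3 1 1 1
1 2 0 3
0 2 1 1
k=14  1 3 2 0
3 1 1 1
1 2 0 3
0 2 1 2
k=15  1 3 2 0
3 1 1 1
1 2 0 3
0 2 1 3
k=16  1 3 2 0
3 1 1 2
1 2 1 0
0 2 2 1
k=17  1 3 2 0
3 1 1 2
1 2 1 0
0 2 2 2
k=18  1 3 2 0
3 1 1 2
1 2 1 0
0 2 2 3

0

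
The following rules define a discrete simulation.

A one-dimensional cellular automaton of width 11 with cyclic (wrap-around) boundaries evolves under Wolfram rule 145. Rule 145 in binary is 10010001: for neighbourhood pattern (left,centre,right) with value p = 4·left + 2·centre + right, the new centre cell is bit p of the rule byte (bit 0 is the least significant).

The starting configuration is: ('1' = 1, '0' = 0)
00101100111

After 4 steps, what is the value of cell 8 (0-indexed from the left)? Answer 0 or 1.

0

gen 0: 00101100111
gen 1: 10000010010
gen 2: 01111001000
gen 3: 00110100111
gen 4: 10000010010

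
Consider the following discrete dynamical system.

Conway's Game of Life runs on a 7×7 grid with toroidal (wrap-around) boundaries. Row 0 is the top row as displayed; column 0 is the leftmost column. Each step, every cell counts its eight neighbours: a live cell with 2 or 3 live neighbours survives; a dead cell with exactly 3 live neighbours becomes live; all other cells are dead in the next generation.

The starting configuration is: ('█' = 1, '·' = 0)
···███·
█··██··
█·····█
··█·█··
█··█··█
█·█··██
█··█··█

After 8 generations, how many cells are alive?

14

step 0: ···███·
█··██··
█·····█
··█·█··
█··█··█
█·█··██
█··█··█
step 1: █·█··█·
█··█···
██··███
·█·█·█·
█·███··
··████·
████···
step 2: █···█··
··██···
·█·█·█·
·······
······█
█····██
█····█·
step 3: ·█·██·█
·███···
···██··
·······
█····██
█····█·
██··██·
step 4: ······█
██···█·
···██··
····███
█····█·
·······
·███···
step 5: ······█
█···███
█··█···
···█··█
····██·
·██····
··█····
step 6: █·····█
█···██·
█··█···
···█·██
··████·
·███···
·██····
step 7: █····██
██··██·
█··█···
·····██
·█···██
·······
···█···
step 8: ██···█·
·█··██·
██·····
····██·
█····██
·······
······█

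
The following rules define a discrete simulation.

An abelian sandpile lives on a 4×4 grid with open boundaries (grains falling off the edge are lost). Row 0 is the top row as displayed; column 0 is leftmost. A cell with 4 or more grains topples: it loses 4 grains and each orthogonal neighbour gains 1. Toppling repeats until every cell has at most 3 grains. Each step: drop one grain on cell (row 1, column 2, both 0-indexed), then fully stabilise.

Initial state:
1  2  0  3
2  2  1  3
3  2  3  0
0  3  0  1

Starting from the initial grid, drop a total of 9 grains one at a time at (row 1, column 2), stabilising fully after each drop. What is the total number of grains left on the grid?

0) 1  2  0  3
2  2  1  3
3  2  3  0
0  3  0  1
1) 1  2  0  3
2  2  2  3
3  2  3  0
0  3  0  1
2) 1  2  0  3
2  2  3  3
3  2  3  0
0  3  0  1
3) 1  2  2  0
2  3  2  1
3  3  0  2
0  3  1  1
4) 1  2  2  0
2  3  3  1
3  3  0  2
0  3  1  1
5) 2  3  3  0
0  2  1  2
1  2  2  2
2  0  2  1
6) 2  3  3  0
0  2  2  2
1  2  2  2
2  0  2  1
7) 2  3  3  0
0  2  3  2
1  2  2  2
2  0  2  1
8) 3  1  1  1
1  0  2  3
1  3  3  2
2  0  2  1
9) 3  1  1  1
1  0  3  3
1  3  3  2
2  0  2  1

27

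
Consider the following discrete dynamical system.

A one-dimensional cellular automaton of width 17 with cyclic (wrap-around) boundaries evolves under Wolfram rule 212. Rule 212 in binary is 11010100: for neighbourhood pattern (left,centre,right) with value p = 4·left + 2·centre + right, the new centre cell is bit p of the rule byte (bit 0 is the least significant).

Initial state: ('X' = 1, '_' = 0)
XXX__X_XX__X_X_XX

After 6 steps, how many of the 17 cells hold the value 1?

step 0: XXX__X_XX__X_X_XX
step 1: XXXX_X__XX_X_X__X
step 2: XXXX_XX__X_X_XX__
step 3: _XXX__XX_X_X__XX_
step 4: __XXX__X_X_XX__XX
step 5: X__XXX_X_X__XX__X
step 6: XX__XX_X_XX__XX__

9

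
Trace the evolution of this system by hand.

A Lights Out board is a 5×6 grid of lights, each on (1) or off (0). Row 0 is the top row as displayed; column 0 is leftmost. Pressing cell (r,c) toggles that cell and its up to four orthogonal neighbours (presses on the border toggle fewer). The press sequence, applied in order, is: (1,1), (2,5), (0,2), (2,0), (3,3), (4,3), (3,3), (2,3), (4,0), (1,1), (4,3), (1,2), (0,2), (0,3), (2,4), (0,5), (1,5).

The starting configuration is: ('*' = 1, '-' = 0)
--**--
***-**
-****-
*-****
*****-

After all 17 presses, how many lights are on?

gen 0: --**--
***-**
-****-
*-****
*****-
gen 1: -***--
----**
--***-
*-****
*****-
gen 2: -***--
----*-
--**-*
*-***-
*****-
gen 3: ------
--*-*-
--**-*
*-***-
*****-
gen 4: ------
*-*-*-
****-*
--***-
*****-
gen 5: ------
*-*-*-
***--*
------
***-*-
gen 6: ------
*-*-*-
***--*
---*--
**-*--
gen 7: ------
*-*-*-
****-*
--*-*-
**----
gen 8: ------
*-***-
**--**
--***-
**----
gen 9: ------
*-***-
**--**
*-***-
------
gen 10: -*----
-*-**-
*---**
*-***-
------
gen 11: -*----
-*-**-
*---**
*-*-*-
--***-
gen 12: -**---
--*-*-
*-*-**
*-*-*-
--***-
gen 13: ---*--
----*-
*-*-**
*-*-*-
--***-
gen 14: --*-*-
---**-
*-*-**
*-*-*-
--***-
gen 15: --*-*-
---*--
*-**--
*-*---
--***-
gen 16: --*--*
---*-*
*-**--
*-*---
--***-
gen 17: --*---
---**-
*-**-*
*-*---
--***-

12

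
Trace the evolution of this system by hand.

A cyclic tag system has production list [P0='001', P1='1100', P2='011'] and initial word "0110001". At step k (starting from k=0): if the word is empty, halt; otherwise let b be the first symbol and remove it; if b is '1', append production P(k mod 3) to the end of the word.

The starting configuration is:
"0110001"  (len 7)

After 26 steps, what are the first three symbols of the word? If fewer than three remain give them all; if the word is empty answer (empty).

111

step 0: "0110001"  (len 7)
step 1: "110001"  (len 6)
step 2: "100011100"  (len 9)
step 3: "00011100011"  (len 11)
step 4: "0011100011"  (len 10)
step 5: "011100011"  (len 9)
step 6: "11100011"  (len 8)
step 7: "1100011001"  (len 10)
step 8: "1000110011100"  (len 13)
step 9: "000110011100011"  (len 15)
step 10: "00110011100011"  (len 14)
step 11: "0110011100011"  (len 13)
step 12: "110011100011"  (len 12)
step 13: "10011100011001"  (len 14)
step 14: "00111000110011100"  (len 17)
step 15: "0111000110011100"  (len 16)
step 16: "111000110011100"  (len 15)
step 17: "110001100111001100"  (len 18)
step 18: "10001100111001100011"  (len 20)
step 19: "0001100111001100011001"  (len 22)
step 20: "001100111001100011001"  (len 21)
step 21: "01100111001100011001"  (len 20)
step 22: "1100111001100011001"  (len 19)
step 23: "1001110011000110011100"  (len 22)
step 24: "001110011000110011100011"  (len 24)
step 25: "01110011000110011100011"  (len 23)
step 26: "1110011000110011100011"  (len 22)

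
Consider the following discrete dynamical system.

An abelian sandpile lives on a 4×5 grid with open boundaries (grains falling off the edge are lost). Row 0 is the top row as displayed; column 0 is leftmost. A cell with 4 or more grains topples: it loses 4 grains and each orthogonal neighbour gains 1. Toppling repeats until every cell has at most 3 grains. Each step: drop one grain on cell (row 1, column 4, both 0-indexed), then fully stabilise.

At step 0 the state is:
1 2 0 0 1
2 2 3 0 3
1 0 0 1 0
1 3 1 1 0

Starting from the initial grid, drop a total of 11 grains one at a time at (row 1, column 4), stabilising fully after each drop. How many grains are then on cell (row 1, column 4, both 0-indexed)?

3

t=0: 1 2 0 0 1
2 2 3 0 3
1 0 0 1 0
1 3 1 1 0
t=1: 1 2 0 0 2
2 2 3 1 0
1 0 0 1 1
1 3 1 1 0
t=2: 1 2 0 0 2
2 2 3 1 1
1 0 0 1 1
1 3 1 1 0
t=3: 1 2 0 0 2
2 2 3 1 2
1 0 0 1 1
1 3 1 1 0
t=4: 1 2 0 0 2
2 2 3 1 3
1 0 0 1 1
1 3 1 1 0
t=5: 1 2 0 0 3
2 2 3 2 0
1 0 0 1 2
1 3 1 1 0
t=6: 1 2 0 0 3
2 2 3 2 1
1 0 0 1 2
1 3 1 1 0
t=7: 1 2 0 0 3
2 2 3 2 2
1 0 0 1 2
1 3 1 1 0
t=8: 1 2 0 0 3
2 2 3 2 3
1 0 0 1 2
1 3 1 1 0
t=9: 1 2 0 1 0
2 2 3 3 1
1 0 0 1 3
1 3 1 1 0
t=10: 1 2 0 1 0
2 2 3 3 2
1 0 0 1 3
1 3 1 1 0
t=11: 1 2 0 1 0
2 2 3 3 3
1 0 0 1 3
1 3 1 1 0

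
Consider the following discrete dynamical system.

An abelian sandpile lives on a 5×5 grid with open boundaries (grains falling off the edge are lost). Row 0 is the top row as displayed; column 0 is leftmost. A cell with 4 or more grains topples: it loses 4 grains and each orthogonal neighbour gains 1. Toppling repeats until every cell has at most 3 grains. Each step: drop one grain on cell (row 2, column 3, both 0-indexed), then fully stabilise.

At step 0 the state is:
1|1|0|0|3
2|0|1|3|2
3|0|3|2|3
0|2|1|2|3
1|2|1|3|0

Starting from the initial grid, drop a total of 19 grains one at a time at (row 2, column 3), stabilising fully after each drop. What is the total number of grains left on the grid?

step 0: 1|1|0|0|3
2|0|1|3|2
3|0|3|2|3
0|2|1|2|3
1|2|1|3|0
step 1: 1|1|0|0|3
2|0|1|3|2
3|0|3|3|3
0|2|1|2|3
1|2|1|3|0
step 2: 1|1|0|2|0
2|0|3|2|1
3|1|1|0|3
0|2|3|2|1
1|2|2|0|2
step 3: 1|1|0|2|0
2|0|3|2|1
3|1|1|1|3
0|2|3|2|1
1|2|2|0|2
step 4: 1|1|0|2|0
2|0|3|2|1
3|1|1|2|3
0|2|3|2|1
1|2|2|0|2
step 5: 1|1|0|2|0
2|0|3|2|1
3|1|1|3|3
0|2|3|2|1
1|2|2|0|2
step 6: 1|1|0|2|0
2|0|3|3|2
3|1|2|1|0
0|2|3|3|2
1|2|2|0|2
step 7: 1|1|0|2|0
2|0|3|3|2
3|1|2|2|0
0|2|3|3|2
1|2|2|0|2
step 8: 1|1|0|2|0
2|0|3|3|2
3|1|2|3|0
0|2|3|3|2
1|2|2|0|2
step 9: 1|1|1|3|0
2|1|1|1|3
3|2|1|3|1
0|3|1|1|3
1|2|3|1|2
step 10: 1|1|1|3|0
2|1|1|2|3
3|2|2|0|2
0|3|1|2|3
1|2|3|1|2
step 11: 1|1|1|3|0
2|1|1|2|3
3|2|2|1|2
0|3|1|2|3
1|2|3|1|2
step 12: 1|1|1|3|0
2|1|1|2|3
3|2|2|2|2
0|3|1|2|3
1|2|3|1|2
step 13: 1|1|1|3|0
2|1|1|2|3
3|2|2|3|2
0|3|1|2|3
1|2|3|1|2
step 14: 1|1|1|3|0
2|1|1|3|3
3|2|3|0|3
0|3|1|3|3
1|2|3|1|2
step 15: 1|1|1|3|0
2|1|1|3|3
3|2|3|1|3
0|3|1|3|3
1|2|3|1|2
step 16: 1|1|1|3|0
2|1|1|3|3
3|2|3|2|3
0|3|1|3|3
1|2|3|1|2
step 17: 1|1|1|3|0
2|1|1|3|3
3|2|3|3|3
0|3|1|3|3
1|2|3|1|2
step 18: 1|1|2|0|2
2|1|3|3|1
3|3|1|0|3
0|3|3|2|1
1|2|3|2|3
step 19: 1|1|2|0|2
2|1|3|3|1
3|3|1|1|3
0|3|3|2|1
1|2|3|2|3

47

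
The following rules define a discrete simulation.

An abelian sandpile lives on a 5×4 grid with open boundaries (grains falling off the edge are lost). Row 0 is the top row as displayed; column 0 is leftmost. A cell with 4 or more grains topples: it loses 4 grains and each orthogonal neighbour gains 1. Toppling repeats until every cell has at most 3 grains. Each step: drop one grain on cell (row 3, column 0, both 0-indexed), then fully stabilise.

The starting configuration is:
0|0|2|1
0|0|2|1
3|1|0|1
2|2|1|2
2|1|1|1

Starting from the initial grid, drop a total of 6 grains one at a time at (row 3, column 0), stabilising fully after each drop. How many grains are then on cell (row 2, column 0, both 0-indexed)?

1

k=0  0|0|2|1
0|0|2|1
3|1|0|1
2|2|1|2
2|1|1|1
k=1  0|0|2|1
0|0|2|1
3|1|0|1
3|2|1|2
2|1|1|1
k=2  0|0|2|1
1|0|2|1
0|2|0|1
1|3|1|2
3|1|1|1
k=3  0|0|2|1
1|0|2|1
0|2|0|1
2|3|1|2
3|1|1|1
k=4  0|0|2|1
1|0|2|1
0|2|0|1
3|3|1|2
3|1|1|1
k=5  0|0|2|1
1|0|2|1
1|3|0|1
2|0|2|2
0|3|1|1
k=6  0|0|2|1
1|0|2|1
1|3|0|1
3|0|2|2
0|3|1|1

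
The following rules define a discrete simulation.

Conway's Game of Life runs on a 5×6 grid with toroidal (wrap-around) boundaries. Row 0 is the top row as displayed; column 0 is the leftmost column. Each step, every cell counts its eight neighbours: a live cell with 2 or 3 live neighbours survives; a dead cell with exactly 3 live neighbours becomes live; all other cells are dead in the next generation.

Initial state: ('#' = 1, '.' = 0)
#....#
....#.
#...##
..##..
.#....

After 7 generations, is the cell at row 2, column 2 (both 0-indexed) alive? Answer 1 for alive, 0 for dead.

0

k=0  #....#
....#.
#...##
..##..
.#....
k=1  #....#
....#.
....##
######
###...
k=2  #....#
#...#.
.##...
......
......
k=3  #....#
#.....
.#....
......
......
k=4  #....#
##...#
......
......
......
k=5  .#...#
.#...#
#.....
......
......
k=6  ......
.#...#
#.....
......
......
k=7  ......
#.....
#.....
......
......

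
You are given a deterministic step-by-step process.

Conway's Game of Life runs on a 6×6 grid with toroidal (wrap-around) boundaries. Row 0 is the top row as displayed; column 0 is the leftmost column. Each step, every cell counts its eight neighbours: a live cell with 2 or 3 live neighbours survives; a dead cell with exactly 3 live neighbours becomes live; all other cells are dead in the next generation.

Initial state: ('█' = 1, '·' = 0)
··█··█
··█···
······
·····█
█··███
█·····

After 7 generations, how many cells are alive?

t=0: ··█··█
··█···
······
·····█
█··███
█·····
t=1: ·█····
······
······
█····█
█···█·
██·█··
t=2: ███···
······
······
█····█
····█·
███··█
t=3: ··█··█
·█····
······
·····█
····█·
··██·█
t=4: █████·
······
······
······
···███
··██·█
t=5: ██··██
·███··
······
····█·
··██·█
······
t=6: ██·███
·█████
··██··
···██·
···██·
·███··
t=7: ······
······
·█···█
······
······
·█····

3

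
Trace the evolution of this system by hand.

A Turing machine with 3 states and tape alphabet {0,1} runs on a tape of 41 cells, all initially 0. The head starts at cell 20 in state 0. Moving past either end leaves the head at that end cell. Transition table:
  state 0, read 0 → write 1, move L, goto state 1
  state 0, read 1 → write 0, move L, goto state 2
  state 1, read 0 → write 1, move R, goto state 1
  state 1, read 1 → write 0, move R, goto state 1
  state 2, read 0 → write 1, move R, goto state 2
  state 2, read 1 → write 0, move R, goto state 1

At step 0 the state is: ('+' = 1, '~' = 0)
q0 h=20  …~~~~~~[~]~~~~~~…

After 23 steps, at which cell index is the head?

gen 0: q0 h=20  …~~~~~~[~]~~~~~~…
gen 1: q1 h=19  …~~~~~~[~]+~~~~~…
gen 2: q1 h=20  …~~~~~+[+]~~~~~~…
gen 3: q1 h=21  …~~~~+~[~]~~~~~~…
gen 4: q1 h=22  …~~~+~+[~]~~~~~~…
gen 5: q1 h=23  …~~+~++[~]~~~~~~…
gen 6: q1 h=24  …~+~+++[~]~~~~~~…
gen 7: q1 h=25  …+~++++[~]~~~~~~…
gen 8: q1 h=26  …~+++++[~]~~~~~~…
gen 9: q1 h=27  …++++++[~]~~~~~~…
gen 10: q1 h=28  …++++++[~]~~~~~~…
gen 11: q1 h=29  …++++++[~]~~~~~~…
gen 12: q1 h=30  …++++++[~]~~~~~~…
gen 13: q1 h=31  …++++++[~]~~~~~~…
gen 14: q1 h=32  …++++++[~]~~~~~~…
gen 15: q1 h=33  …++++++[~]~~~~~~…
gen 16: q1 h=34  …++++++[~]~~~~~~|
gen 17: q1 h=35  …++++++[~]~~~~~|
gen 18: q1 h=36  …++++++[~]~~~~|
gen 19: q1 h=37  …++++++[~]~~~|
gen 20: q1 h=38  …++++++[~]~~|
gen 21: q1 h=39  …++++++[~]~|
gen 22: q1 h=40  …++++++[~]|
gen 23: q1 h=40  …++++++[+]|

40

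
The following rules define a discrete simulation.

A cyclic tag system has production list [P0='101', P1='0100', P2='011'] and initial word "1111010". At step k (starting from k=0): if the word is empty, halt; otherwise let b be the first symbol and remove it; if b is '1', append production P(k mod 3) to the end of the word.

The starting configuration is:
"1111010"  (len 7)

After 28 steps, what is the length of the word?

step 0: "1111010"  (len 7)
step 1: "111010101"  (len 9)
step 2: "110101010100"  (len 12)
step 3: "10101010100011"  (len 14)
step 4: "0101010100011101"  (len 16)
step 5: "101010100011101"  (len 15)
step 6: "01010100011101011"  (len 17)
step 7: "1010100011101011"  (len 16)
step 8: "0101000111010110100"  (len 19)
step 9: "101000111010110100"  (len 18)
step 10: "01000111010110100101"  (len 20)
step 11: "1000111010110100101"  (len 19)
step 12: "000111010110100101011"  (len 21)
step 13: "00111010110100101011"  (len 20)
step 14: "0111010110100101011"  (len 19)
step 15: "111010110100101011"  (len 18)
step 16: "11010110100101011101"  (len 20)
step 17: "10101101001010111010100"  (len 23)
step 18: "0101101001010111010100011"  (len 25)
step 19: "101101001010111010100011"  (len 24)
step 20: "011010010101110101000110100"  (len 27)
step 21: "11010010101110101000110100"  (len 26)
step 22: "1010010101110101000110100101"  (len 28)
step 23: "0100101011101010001101001010100"  (len 31)
step 24: "100101011101010001101001010100"  (len 30)
step 25: "00101011101010001101001010100101"  (len 32)
step 26: "0101011101010001101001010100101"  (len 31)
step 27: "101011101010001101001010100101"  (len 30)
step 28: "01011101010001101001010100101101"  (len 32)

32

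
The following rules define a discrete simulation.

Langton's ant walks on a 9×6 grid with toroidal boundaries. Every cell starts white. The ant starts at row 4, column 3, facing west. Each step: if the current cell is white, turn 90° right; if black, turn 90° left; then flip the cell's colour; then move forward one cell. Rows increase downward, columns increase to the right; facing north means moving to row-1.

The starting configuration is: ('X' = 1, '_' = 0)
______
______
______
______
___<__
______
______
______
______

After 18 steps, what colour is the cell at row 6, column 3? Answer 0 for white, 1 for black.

gen 0: ______
______
______
______
___<__
______
______
______
______
gen 1: ______
______
______
___^__
___X__
______
______
______
______
gen 2: ______
______
______
___X>_
___X__
______
______
______
______
gen 3: ______
______
______
___XX_
___Xv_
______
______
______
______
gen 4: ______
______
______
___XX_
___<X_
______
______
______
______
gen 5: ______
______
______
___XX_
____X_
___v__
______
______
______
gen 6: ______
______
______
___XX_
____X_
__<X__
______
______
______
gen 7: ______
______
______
___XX_
__^_X_
__XX__
______
______
______
gen 8: ______
______
______
___XX_
__X>X_
__XX__
______
______
______
gen 9: ______
______
______
___XX_
__XXX_
__Xv__
______
______
______
gen 10: ______
______
______
___XX_
__XXX_
__X_>_
______
______
______
gen 11: ______
______
______
___XX_
__XXX_
__X_X_
____v_
______
______
gen 12: ______
______
______
___XX_
__XXX_
__X_X_
___<X_
______
______
gen 13: ______
______
______
___XX_
__XXX_
__X^X_
___XX_
______
______
gen 14: ______
______
______
___XX_
__XXX_
__XX>_
___XX_
______
______
gen 15: ______
______
______
___XX_
__XX^_
__XX__
___XX_
______
______
gen 16: ______
______
______
___XX_
__X<__
__XX__
___XX_
______
______
gen 17: ______
______
______
___XX_
__X___
__Xv__
___XX_
______
______
gen 18: ______
______
______
___XX_
__X___
__X_>_
___XX_
______
______

1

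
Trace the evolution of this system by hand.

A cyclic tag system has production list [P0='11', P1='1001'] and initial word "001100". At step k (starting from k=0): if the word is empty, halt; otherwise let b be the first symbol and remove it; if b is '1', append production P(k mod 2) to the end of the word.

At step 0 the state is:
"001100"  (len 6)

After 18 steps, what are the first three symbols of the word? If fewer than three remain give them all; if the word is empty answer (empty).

111

t=0: "001100"  (len 6)
t=1: "01100"  (len 5)
t=2: "1100"  (len 4)
t=3: "10011"  (len 5)
t=4: "00111001"  (len 8)
t=5: "0111001"  (len 7)
t=6: "111001"  (len 6)
t=7: "1100111"  (len 7)
t=8: "1001111001"  (len 10)
t=9: "00111100111"  (len 11)
t=10: "0111100111"  (len 10)
t=11: "111100111"  (len 9)
t=12: "111001111001"  (len 12)
t=13: "1100111100111"  (len 13)
t=14: "1001111001111001"  (len 16)
t=15: "00111100111100111"  (len 17)
t=16: "0111100111100111"  (len 16)
t=17: "111100111100111"  (len 15)
t=18: "111001111001111001"  (len 18)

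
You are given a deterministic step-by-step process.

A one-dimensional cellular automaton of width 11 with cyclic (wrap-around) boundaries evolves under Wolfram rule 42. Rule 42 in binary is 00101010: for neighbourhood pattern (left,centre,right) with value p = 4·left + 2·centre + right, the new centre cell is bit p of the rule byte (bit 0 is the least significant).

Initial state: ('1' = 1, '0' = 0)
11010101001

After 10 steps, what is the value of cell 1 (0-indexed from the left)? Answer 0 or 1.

t=0: 11010101001
t=1: 00101010011
t=2: 01010100110
t=3: 10101001100
t=4: 01010011001
t=5: 10100110010
t=6: 01001100101
t=7: 10011001010
t=8: 00110010101
t=9: 01100101010
t=10: 11001010100

1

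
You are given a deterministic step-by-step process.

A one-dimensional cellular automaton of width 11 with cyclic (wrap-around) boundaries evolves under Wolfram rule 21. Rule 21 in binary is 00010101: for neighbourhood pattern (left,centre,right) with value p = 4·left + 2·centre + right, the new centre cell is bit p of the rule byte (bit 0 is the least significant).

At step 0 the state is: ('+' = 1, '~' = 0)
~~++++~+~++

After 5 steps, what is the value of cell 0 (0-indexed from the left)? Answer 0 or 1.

t=0: ~~++++~+~++
t=1: +~~~~~~+~~~
t=2: ++++++~+++~
t=3: ~~~~~~~~~~~
t=4: +++++++++++
t=5: ~~~~~~~~~~~

0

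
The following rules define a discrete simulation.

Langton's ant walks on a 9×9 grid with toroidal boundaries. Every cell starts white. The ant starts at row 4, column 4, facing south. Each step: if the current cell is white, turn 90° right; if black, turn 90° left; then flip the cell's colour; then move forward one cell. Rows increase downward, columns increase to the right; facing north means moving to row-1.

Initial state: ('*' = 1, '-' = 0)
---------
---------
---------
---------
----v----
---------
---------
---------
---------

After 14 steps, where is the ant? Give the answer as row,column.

0) ---------
---------
---------
---------
----v----
---------
---------
---------
---------
1) ---------
---------
---------
---------
---<*----
---------
---------
---------
---------
2) ---------
---------
---------
---^-----
---**----
---------
---------
---------
---------
3) ---------
---------
---------
---*>----
---**----
---------
---------
---------
---------
4) ---------
---------
---------
---**----
---*v----
---------
---------
---------
---------
5) ---------
---------
---------
---**----
---*->---
---------
---------
---------
---------
6) ---------
---------
---------
---**----
---*-*---
-----v---
---------
---------
---------
7) ---------
---------
---------
---**----
---*-*---
----<*---
---------
---------
---------
8) ---------
---------
---------
---**----
---*^*---
----**---
---------
---------
---------
9) ---------
---------
---------
---**----
---**>---
----**---
---------
---------
---------
10) ---------
---------
---------
---**^---
---**----
----**---
---------
---------
---------
11) ---------
---------
---------
---***>--
---**----
----**---
---------
---------
---------
12) ---------
---------
---------
---****--
---**-v--
----**---
---------
---------
---------
13) ---------
---------
---------
---****--
---**<*--
----**---
---------
---------
---------
14) ---------
---------
---------
---**^*--
---****--
----**---
---------
---------
---------

3,5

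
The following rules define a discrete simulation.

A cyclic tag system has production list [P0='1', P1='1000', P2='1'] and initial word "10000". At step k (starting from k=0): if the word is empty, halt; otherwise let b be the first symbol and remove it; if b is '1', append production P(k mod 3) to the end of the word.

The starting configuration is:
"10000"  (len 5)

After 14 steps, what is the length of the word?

[0] "10000"  (len 5)
[1] "00001"  (len 5)
[2] "0001"  (len 4)
[3] "001"  (len 3)
[4] "01"  (len 2)
[5] "1"  (len 1)
[6] "1"  (len 1)
[7] "1"  (len 1)
[8] "1000"  (len 4)
[9] "0001"  (len 4)
[10] "001"  (len 3)
[11] "01"  (len 2)
[12] "1"  (len 1)
[13] "1"  (len 1)
[14] "1000"  (len 4)

4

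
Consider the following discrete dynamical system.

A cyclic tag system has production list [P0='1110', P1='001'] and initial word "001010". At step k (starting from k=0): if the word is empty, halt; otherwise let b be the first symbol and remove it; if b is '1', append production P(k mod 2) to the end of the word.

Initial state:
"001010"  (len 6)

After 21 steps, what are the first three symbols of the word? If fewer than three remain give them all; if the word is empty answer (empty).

step 0: "001010"  (len 6)
step 1: "01010"  (len 5)
step 2: "1010"  (len 4)
step 3: "0101110"  (len 7)
step 4: "101110"  (len 6)
step 5: "011101110"  (len 9)
step 6: "11101110"  (len 8)
step 7: "11011101110"  (len 11)
step 8: "1011101110001"  (len 13)
step 9: "0111011100011110"  (len 16)
step 10: "111011100011110"  (len 15)
step 11: "110111000111101110"  (len 18)
step 12: "10111000111101110001"  (len 20)
step 13: "01110001111011100011110"  (len 23)
step 14: "1110001111011100011110"  (len 22)
step 15: "1100011110111000111101110"  (len 25)
step 16: "100011110111000111101110001"  (len 27)
step 17: "000111101110001111011100011110"  (len 30)
step 18: "00111101110001111011100011110"  (len 29)
step 19: "0111101110001111011100011110"  (len 28)
step 20: "111101110001111011100011110"  (len 27)
step 21: "111011100011110111000111101110"  (len 30)

111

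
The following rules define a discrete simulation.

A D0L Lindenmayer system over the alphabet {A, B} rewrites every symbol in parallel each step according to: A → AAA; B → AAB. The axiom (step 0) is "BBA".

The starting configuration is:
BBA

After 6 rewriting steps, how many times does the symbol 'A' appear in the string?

step 0: BBA
step 1: AABAABAAA
step 2: AAAAAAAABAAAAAAAABAAAAAAAAA
step 3: AAAAAAAAAAAAAAAAAAAAAAAAAABAAAAAAAAAAAAAAAAAAAAAAAAAABAAAAAAAAAAAAAAAAAAAAAAAAAAA
step 4: AAAAAAAAAAAAAAAAAAAAAAAAAAAAAAAAAAAAAAAAAAAAAAAAAAAAAAAAAA…AAAAAAAAAAAAAAAAAAAAAAAAAAAAAAAAAAAAAAAAAAAAAAAAAAAAAAAAAA  (len 243)
step 5: AAAAAAAAAAAAAAAAAAAAAAAAAAAAAAAAAAAAAAAAAAAAAAAAAAAAAAAAAA…AAAAAAAAAAAAAAAAAAAAAAAAAAAAAAAAAAAAAAAAAAAAAAAAAAAAAAAAAA  (len 729)
step 6: AAAAAAAAAAAAAAAAAAAAAAAAAAAAAAAAAAAAAAAAAAAAAAAAAAAAAAAAAA…AAAAAAAAAAAAAAAAAAAAAAAAAAAAAAAAAAAAAAAAAAAAAAAAAAAAAAAAAA  (len 2187)

2185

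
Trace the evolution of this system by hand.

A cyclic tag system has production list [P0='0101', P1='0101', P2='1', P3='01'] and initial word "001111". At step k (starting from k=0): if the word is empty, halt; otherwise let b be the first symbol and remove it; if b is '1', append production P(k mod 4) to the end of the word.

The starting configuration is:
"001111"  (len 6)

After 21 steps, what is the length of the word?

t=0: "001111"  (len 6)
t=1: "01111"  (len 5)
t=2: "1111"  (len 4)
t=3: "1111"  (len 4)
t=4: "11101"  (len 5)
t=5: "11010101"  (len 8)
t=6: "10101010101"  (len 11)
t=7: "01010101011"  (len 11)
t=8: "1010101011"  (len 10)
t=9: "0101010110101"  (len 13)
t=10: "101010110101"  (len 12)
t=11: "010101101011"  (len 12)
t=12: "10101101011"  (len 11)
t=13: "01011010110101"  (len 14)
t=14: "1011010110101"  (len 13)
t=15: "0110101101011"  (len 13)
t=16: "110101101011"  (len 12)
t=17: "101011010110101"  (len 15)
t=18: "010110101101010101"  (len 18)
t=19: "10110101101010101"  (len 17)
t=20: "011010110101010101"  (len 18)
t=21: "11010110101010101"  (len 17)

17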